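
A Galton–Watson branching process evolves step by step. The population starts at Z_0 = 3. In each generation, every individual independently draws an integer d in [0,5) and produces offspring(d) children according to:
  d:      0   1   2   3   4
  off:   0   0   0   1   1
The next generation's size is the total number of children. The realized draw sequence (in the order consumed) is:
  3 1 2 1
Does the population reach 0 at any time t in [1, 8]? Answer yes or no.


yes

gen 0: Z_0=3, draws=[3, 1, 2], offspring=[1, 0, 0], Z_1=1
gen 1: Z_1=1, draws=[1], offspring=[0], Z_2=0
gen 2: Z_2=0, draws=[], offspring=[], Z_3=0
gen 3: Z_3=0, draws=[], offspring=[], Z_4=0
gen 4: Z_4=0, draws=[], offspring=[], Z_5=0
gen 5: Z_5=0, draws=[], offspring=[], Z_6=0
gen 6: Z_6=0, draws=[], offspring=[], Z_7=0
gen 7: Z_7=0, draws=[], offspring=[], Z_8=0


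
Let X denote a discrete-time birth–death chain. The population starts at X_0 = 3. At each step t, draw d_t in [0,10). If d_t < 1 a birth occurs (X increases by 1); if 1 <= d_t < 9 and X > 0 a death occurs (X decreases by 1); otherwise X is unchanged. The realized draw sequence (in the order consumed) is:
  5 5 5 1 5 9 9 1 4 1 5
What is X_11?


t=0: X=3, d=5 → death, X_1=2
t=1: X=2, d=5 → death, X_2=1
t=2: X=1, d=5 → death, X_3=0
t=3: X=0, d=1 → hold, X_4=0
t=4: X=0, d=5 → hold, X_5=0
t=5: X=0, d=9 → hold, X_6=0
t=6: X=0, d=9 → hold, X_7=0
t=7: X=0, d=1 → hold, X_8=0
t=8: X=0, d=4 → hold, X_9=0
t=9: X=0, d=1 → hold, X_10=0
t=10: X=0, d=5 → hold, X_11=0

0


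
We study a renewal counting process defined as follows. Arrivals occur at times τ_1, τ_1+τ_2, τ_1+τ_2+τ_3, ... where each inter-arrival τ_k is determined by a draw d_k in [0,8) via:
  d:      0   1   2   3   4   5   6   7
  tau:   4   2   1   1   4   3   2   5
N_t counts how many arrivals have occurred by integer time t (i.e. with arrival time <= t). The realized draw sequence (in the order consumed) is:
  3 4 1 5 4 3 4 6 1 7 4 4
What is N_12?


4

draw d_1=3: τ_1=1, arrival time A_1=1
draw d_2=4: τ_2=4, arrival time A_2=5
draw d_3=1: τ_3=2, arrival time A_3=7
draw d_4=5: τ_4=3, arrival time A_4=10
draw d_5=4: τ_5=4, arrival time A_5=14
draw d_6=3: τ_6=1, arrival time A_6=15
draw d_7=4: τ_7=4, arrival time A_7=19
draw d_8=6: τ_8=2, arrival time A_8=21
draw d_9=1: τ_9=2, arrival time A_9=23
draw d_10=7: τ_10=5, arrival time A_10=28
draw d_11=4: τ_11=4, arrival time A_11=32
draw d_12=4: τ_12=4, arrival time A_12=36
N_t over t=0..12: 0:0 1:1 2:1 3:1 4:1 5:2 6:2 7:3 8:3 9:3 10:4 11:4 12:4


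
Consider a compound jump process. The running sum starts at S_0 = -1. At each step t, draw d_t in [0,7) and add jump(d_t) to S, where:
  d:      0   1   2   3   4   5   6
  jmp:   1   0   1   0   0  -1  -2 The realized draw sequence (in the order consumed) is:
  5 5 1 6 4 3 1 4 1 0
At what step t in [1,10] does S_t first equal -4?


10

t=0: S=-1, d=5, jump=-1, S_1=-2
t=1: S=-2, d=5, jump=-1, S_2=-3
t=2: S=-3, d=1, jump=0, S_3=-3
t=3: S=-3, d=6, jump=-2, S_4=-5
t=4: S=-5, d=4, jump=0, S_5=-5
t=5: S=-5, d=3, jump=0, S_6=-5
t=6: S=-5, d=1, jump=0, S_7=-5
t=7: S=-5, d=4, jump=0, S_8=-5
t=8: S=-5, d=1, jump=0, S_9=-5
t=9: S=-5, d=0, jump=1, S_10=-4


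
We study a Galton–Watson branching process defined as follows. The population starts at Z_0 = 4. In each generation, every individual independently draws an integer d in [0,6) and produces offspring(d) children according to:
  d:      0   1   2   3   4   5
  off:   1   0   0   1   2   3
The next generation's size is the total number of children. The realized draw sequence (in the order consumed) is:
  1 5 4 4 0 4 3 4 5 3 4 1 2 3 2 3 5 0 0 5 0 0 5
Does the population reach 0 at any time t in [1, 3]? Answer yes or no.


no

gen 0: Z_0=4, draws=[1, 5, 4, 4], offspring=[0, 3, 2, 2], Z_1=7
gen 1: Z_1=7, draws=[0, 4, 3, 4, 5, 3, 4], offspring=[1, 2, 1, 2, 3, 1, 2], Z_2=12
gen 2: Z_2=12, draws=[1, 2, 3, 2, 3, 5, 0, 0, 5, 0, 0, 5], offspring=[0, 0, 1, 0, 1, 3, 1, 1, 3, 1, 1, 3], Z_3=15


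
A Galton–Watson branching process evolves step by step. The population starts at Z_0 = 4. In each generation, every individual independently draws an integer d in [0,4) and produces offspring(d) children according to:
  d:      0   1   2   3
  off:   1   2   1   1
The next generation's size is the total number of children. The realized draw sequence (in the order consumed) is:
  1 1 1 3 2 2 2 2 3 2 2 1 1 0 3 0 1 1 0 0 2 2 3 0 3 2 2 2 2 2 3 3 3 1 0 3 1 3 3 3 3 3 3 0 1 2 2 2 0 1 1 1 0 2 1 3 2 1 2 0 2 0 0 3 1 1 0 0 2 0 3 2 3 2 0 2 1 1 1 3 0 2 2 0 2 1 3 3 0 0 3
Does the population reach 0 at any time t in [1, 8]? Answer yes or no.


no

gen 0: Z_0=4, draws=[1, 1, 1, 3], offspring=[2, 2, 2, 1], Z_1=7
gen 1: Z_1=7, draws=[2, 2, 2, 2, 3, 2, 2], offspring=[1, 1, 1, 1, 1, 1, 1], Z_2=7
gen 2: Z_2=7, draws=[1, 1, 0, 3, 0, 1, 1], offspring=[2, 2, 1, 1, 1, 2, 2], Z_3=11
gen 3: Z_3=11, draws=[0, 0, 2, 2, 3, 0, 3, 2, 2, 2, 2], offspring=[1, 1, 1, 1, 1, 1, 1, 1, 1, 1, 1], Z_4=11
gen 4: Z_4=11, draws=[2, 3, 3, 3, 1, 0, 3, 1, 3, 3, 3], offspring=[1, 1, 1, 1, 2, 1, 1, 2, 1, 1, 1], Z_5=13
gen 5: Z_5=13, draws=[3, 3, 3, 0, 1, 2, 2, 2, 0, 1, 1, 1, 0], offspring=[1, 1, 1, 1, 2, 1, 1, 1, 1, 2, 2, 2, 1], Z_6=17
gen 6: Z_6=17, draws=[2, 1, 3, 2, 1, 2, 0, 2, 0, 0, 3, 1, 1, 0, 0, 2, 0], offspring=[1, 2, 1, 1, 2, 1, 1, 1, 1, 1, 1, 2, 2, 1, 1, 1, 1], Z_7=21
gen 7: Z_7=21, draws=[3, 2, 3, 2, 0, 2, 1, 1, 1, 3, 0, 2, 2, 0, 2, 1, 3, 3, 0, 0, 3], offspring=[1, 1, 1, 1, 1, 1, 2, 2, 2, 1, 1, 1, 1, 1, 1, 2, 1, 1, 1, 1, 1], Z_8=25


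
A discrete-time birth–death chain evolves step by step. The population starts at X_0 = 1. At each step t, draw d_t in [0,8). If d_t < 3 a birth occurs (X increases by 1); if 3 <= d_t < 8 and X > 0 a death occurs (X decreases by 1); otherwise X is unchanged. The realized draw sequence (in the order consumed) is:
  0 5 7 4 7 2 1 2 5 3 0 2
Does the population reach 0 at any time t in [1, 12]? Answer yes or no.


yes

t=0: X=1, d=0 → birth, X_1=2
t=1: X=2, d=5 → death, X_2=1
t=2: X=1, d=7 → death, X_3=0
t=3: X=0, d=4 → hold, X_4=0
t=4: X=0, d=7 → hold, X_5=0
t=5: X=0, d=2 → birth, X_6=1
t=6: X=1, d=1 → birth, X_7=2
t=7: X=2, d=2 → birth, X_8=3
t=8: X=3, d=5 → death, X_9=2
t=9: X=2, d=3 → death, X_10=1
t=10: X=1, d=0 → birth, X_11=2
t=11: X=2, d=2 → birth, X_12=3


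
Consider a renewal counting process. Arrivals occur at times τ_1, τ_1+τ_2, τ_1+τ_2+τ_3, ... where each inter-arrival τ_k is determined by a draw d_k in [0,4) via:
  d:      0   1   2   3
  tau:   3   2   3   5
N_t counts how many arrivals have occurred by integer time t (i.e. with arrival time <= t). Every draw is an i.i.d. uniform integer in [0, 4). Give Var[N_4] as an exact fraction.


71/256

Inter-arrival values over d=0..3: [3, 2, 3, 5]
Each d has probability 1/4, so the pmf of τ is: f(2) = 1/4, f(3) = 1/2, f(5) = 1/4
Let p_n(j) = P(N_n = j), with p_0 = [1]. Condition on τ_1: p_n(0) = P(τ > n), and for j >= 1, p_n(j) = Σ_{k<=n} f(k)·p_{n−k}(j−1)
p_1 = [1]  (j = 0)
p_2 = [3/4, 1/4]  (j = 0..1)
p_3 = [1/4, 3/4]  (j = 0..1)
p_4 = [1/4, 11/16, 1/16]  (j = 0..2)
E[N_4] = Σ j·p_4(j) = 13/16;  E[N_4²] = Σ j²·p_4(j) = 15/16
Var[N_4] = 15/16 − (13/16)² = 71/256


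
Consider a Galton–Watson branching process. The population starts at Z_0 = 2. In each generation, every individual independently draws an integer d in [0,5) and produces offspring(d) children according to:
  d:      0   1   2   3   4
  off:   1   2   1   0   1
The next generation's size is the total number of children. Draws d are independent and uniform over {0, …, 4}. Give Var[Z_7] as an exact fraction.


Outcome values over d=0..4: [1, 2, 1, 0, 1]
Σy = 5, Σy² = 7, M = 5
μ = 5/5 = 1,  σ² = 7/5 − (1)² = 2/5
V_0 = 0, E_0 = 2
V_1 = 2/5·E_0 + (1)²·V_0 = 4/5;  E_1 = 2
V_2 = 2/5·E_1 + (1)²·V_1 = 8/5;  E_2 = 2
V_3 = 2/5·E_2 + (1)²·V_2 = 12/5;  E_3 = 2
V_4 = 2/5·E_3 + (1)²·V_3 = 16/5;  E_4 = 2
V_5 = 2/5·E_4 + (1)²·V_4 = 4;  E_5 = 2
V_6 = 2/5·E_5 + (1)²·V_5 = 24/5;  E_6 = 2
V_7 = 2/5·E_6 + (1)²·V_6 = 28/5;  E_7 = 2

28/5


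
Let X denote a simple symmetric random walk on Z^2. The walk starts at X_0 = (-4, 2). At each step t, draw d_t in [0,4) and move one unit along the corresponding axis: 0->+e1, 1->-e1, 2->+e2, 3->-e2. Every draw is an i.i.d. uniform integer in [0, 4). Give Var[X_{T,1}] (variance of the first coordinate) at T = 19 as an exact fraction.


19/2

Outcome values over d=0..3: [1, -1, 0, 0]
Σy = 0, Σy² = 2, M = 4
μ = 0/4 = 0,  σ² = 2/4 − (0)² = 1/2
Independent increments: Var[X_19] = 19·σ² = 19·(1/2) = 19/2


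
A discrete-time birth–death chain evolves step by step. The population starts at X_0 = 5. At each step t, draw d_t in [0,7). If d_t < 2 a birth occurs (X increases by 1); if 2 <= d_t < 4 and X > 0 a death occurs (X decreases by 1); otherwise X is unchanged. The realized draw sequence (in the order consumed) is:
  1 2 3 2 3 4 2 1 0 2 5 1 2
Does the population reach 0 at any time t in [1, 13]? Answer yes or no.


t=0: X=5, d=1 → birth, X_1=6
t=1: X=6, d=2 → death, X_2=5
t=2: X=5, d=3 → death, X_3=4
t=3: X=4, d=2 → death, X_4=3
t=4: X=3, d=3 → death, X_5=2
t=5: X=2, d=4 → hold, X_6=2
t=6: X=2, d=2 → death, X_7=1
t=7: X=1, d=1 → birth, X_8=2
t=8: X=2, d=0 → birth, X_9=3
t=9: X=3, d=2 → death, X_10=2
t=10: X=2, d=5 → hold, X_11=2
t=11: X=2, d=1 → birth, X_12=3
t=12: X=3, d=2 → death, X_13=2

no


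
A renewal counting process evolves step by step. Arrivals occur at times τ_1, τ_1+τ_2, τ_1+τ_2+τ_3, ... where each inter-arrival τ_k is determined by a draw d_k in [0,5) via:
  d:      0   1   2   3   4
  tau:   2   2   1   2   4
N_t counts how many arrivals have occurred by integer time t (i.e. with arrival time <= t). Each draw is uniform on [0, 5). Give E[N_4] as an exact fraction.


1076/625

Inter-arrival values over d=0..4: [2, 2, 1, 2, 4]
Each d has probability 1/5, so the pmf of τ is: f(1) = 1/5, f(2) = 3/5, f(4) = 1/5
Renewal equation for m(n) = E[N_n]: condition on τ_1 = k (if k <= n, one arrival plus a fresh copy on the remaining n−k steps): m(n) = F(n) + Σ_{k<=n} f(k)·m(n−k), where F(n) = P(τ <= n) and m(0) = 0
m(1) = F(1) = 1/5
m(2) = F(2) + f(1)·m(1) = 4/5 + 1/5·1/5 = 21/25
m(3) = F(3) + f(1)·m(2) + f(2)·m(1) = 4/5 + 1/5·21/25 + 3/5·1/5 = 136/125
m(4) = F(4) + f(1)·m(3) + f(2)·m(2) = 1 + 1/5·136/125 + 3/5·21/25 = 1076/625
E[N_4] = m(4) = 1076/625


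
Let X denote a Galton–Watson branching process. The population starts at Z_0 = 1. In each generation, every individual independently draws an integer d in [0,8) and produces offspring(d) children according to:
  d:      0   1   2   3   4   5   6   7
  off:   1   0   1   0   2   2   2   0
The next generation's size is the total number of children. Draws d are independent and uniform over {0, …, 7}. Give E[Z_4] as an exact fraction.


1

Outcome values over d=0..7: [1, 0, 1, 0, 2, 2, 2, 0]
Σy = 8, Σy² = 14, M = 8
μ = 8/8 = 1,  σ² = 14/8 − (1)² = 3/4
E[Z_0] = 1
E[Z_1] = 1·E[Z_0] = 1
E[Z_2] = 1·E[Z_1] = 1
E[Z_3] = 1·E[Z_2] = 1
E[Z_4] = 1·E[Z_3] = 1


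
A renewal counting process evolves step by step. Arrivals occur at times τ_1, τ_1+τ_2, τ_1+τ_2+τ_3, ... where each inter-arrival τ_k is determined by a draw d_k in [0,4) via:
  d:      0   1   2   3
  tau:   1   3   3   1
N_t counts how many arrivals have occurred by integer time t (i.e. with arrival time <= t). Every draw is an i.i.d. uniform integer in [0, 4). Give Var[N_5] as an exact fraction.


999/1024

Inter-arrival values over d=0..3: [1, 3, 3, 1]
Each d has probability 1/4, so the pmf of τ is: f(1) = 1/2, f(3) = 1/2
Let p_n(j) = P(N_n = j), with p_0 = [1]. Condition on τ_1: p_n(0) = P(τ > n), and for j >= 1, p_n(j) = Σ_{k<=n} f(k)·p_{n−k}(j−1)
p_1 = [1/2, 1/2]  (j = 0..1)
p_2 = [1/2, 1/4, 1/4]  (j = 0..2)
p_3 = [0, 3/4, 1/8, 1/8]  (j = 0..3)
p_4 = [0, 1/4, 5/8, 1/16, 1/16]  (j = 0..4)
p_5 = [0, 1/4, 1/4, 7/16, 1/32, 1/32]  (j = 0..5)
E[N_5] = Σ j·p_5(j) = 75/32;  E[N_5²] = Σ j²·p_5(j) = 207/32
Var[N_5] = 207/32 − (75/32)² = 999/1024


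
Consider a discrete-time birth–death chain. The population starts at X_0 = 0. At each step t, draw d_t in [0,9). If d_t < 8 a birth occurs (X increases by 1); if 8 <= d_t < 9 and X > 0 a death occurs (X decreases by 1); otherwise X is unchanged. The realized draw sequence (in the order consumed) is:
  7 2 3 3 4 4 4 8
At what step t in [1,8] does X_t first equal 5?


5

t=0: X=0, d=7 → birth, X_1=1
t=1: X=1, d=2 → birth, X_2=2
t=2: X=2, d=3 → birth, X_3=3
t=3: X=3, d=3 → birth, X_4=4
t=4: X=4, d=4 → birth, X_5=5
t=5: X=5, d=4 → birth, X_6=6
t=6: X=6, d=4 → birth, X_7=7
t=7: X=7, d=8 → death, X_8=6


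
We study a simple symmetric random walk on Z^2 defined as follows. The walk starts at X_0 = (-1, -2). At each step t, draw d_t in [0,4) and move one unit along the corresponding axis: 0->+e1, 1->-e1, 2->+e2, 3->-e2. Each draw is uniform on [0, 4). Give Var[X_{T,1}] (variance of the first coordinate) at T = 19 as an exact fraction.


Outcome values over d=0..3: [1, -1, 0, 0]
Σy = 0, Σy² = 2, M = 4
μ = 0/4 = 0,  σ² = 2/4 − (0)² = 1/2
Independent increments: Var[X_19] = 19·σ² = 19·(1/2) = 19/2

19/2


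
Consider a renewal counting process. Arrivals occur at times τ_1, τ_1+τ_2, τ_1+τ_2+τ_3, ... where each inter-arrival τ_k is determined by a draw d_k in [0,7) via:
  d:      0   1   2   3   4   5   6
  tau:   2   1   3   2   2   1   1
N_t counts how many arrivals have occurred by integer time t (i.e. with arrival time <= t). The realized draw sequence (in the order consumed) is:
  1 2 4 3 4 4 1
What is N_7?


draw d_1=1: τ_1=1, arrival time A_1=1
draw d_2=2: τ_2=3, arrival time A_2=4
draw d_3=4: τ_3=2, arrival time A_3=6
draw d_4=3: τ_4=2, arrival time A_4=8
draw d_5=4: τ_5=2, arrival time A_5=10
draw d_6=4: τ_6=2, arrival time A_6=12
draw d_7=1: τ_7=1, arrival time A_7=13
N_t over t=0..7: 0:0 1:1 2:1 3:1 4:2 5:2 6:3 7:3

3


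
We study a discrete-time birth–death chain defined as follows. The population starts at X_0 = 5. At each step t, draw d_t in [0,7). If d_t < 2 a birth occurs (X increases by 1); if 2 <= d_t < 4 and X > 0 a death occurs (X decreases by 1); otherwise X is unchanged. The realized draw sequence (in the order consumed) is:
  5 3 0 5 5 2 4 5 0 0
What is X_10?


6

t=0: X=5, d=5 → hold, X_1=5
t=1: X=5, d=3 → death, X_2=4
t=2: X=4, d=0 → birth, X_3=5
t=3: X=5, d=5 → hold, X_4=5
t=4: X=5, d=5 → hold, X_5=5
t=5: X=5, d=2 → death, X_6=4
t=6: X=4, d=4 → hold, X_7=4
t=7: X=4, d=5 → hold, X_8=4
t=8: X=4, d=0 → birth, X_9=5
t=9: X=5, d=0 → birth, X_10=6


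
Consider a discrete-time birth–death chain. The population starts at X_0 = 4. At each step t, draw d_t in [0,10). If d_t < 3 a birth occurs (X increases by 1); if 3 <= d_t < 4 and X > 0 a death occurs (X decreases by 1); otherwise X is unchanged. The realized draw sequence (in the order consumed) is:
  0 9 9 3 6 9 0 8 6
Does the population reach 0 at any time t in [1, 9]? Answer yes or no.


t=0: X=4, d=0 → birth, X_1=5
t=1: X=5, d=9 → hold, X_2=5
t=2: X=5, d=9 → hold, X_3=5
t=3: X=5, d=3 → death, X_4=4
t=4: X=4, d=6 → hold, X_5=4
t=5: X=4, d=9 → hold, X_6=4
t=6: X=4, d=0 → birth, X_7=5
t=7: X=5, d=8 → hold, X_8=5
t=8: X=5, d=6 → hold, X_9=5

no


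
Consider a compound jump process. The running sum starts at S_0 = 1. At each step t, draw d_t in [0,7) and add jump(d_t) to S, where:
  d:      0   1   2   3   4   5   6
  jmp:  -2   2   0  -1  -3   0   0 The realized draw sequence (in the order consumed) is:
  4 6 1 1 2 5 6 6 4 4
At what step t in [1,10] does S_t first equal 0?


3

t=0: S=1, d=4, jump=-3, S_1=-2
t=1: S=-2, d=6, jump=0, S_2=-2
t=2: S=-2, d=1, jump=2, S_3=0
t=3: S=0, d=1, jump=2, S_4=2
t=4: S=2, d=2, jump=0, S_5=2
t=5: S=2, d=5, jump=0, S_6=2
t=6: S=2, d=6, jump=0, S_7=2
t=7: S=2, d=6, jump=0, S_8=2
t=8: S=2, d=4, jump=-3, S_9=-1
t=9: S=-1, d=4, jump=-3, S_10=-4


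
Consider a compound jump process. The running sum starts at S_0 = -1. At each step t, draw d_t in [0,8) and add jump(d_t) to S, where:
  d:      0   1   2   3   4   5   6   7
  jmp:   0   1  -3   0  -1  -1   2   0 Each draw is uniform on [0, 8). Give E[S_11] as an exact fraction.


Outcome values over d=0..7: [0, 1, -3, 0, -1, -1, 2, 0]
Σy = -2, Σy² = 16, M = 8
μ = -2/8 = -1/4,  σ² = 16/8 − (-1/4)² = 31/16
E[S_11] = -1 + 11·(-1/4) = -15/4

-15/4


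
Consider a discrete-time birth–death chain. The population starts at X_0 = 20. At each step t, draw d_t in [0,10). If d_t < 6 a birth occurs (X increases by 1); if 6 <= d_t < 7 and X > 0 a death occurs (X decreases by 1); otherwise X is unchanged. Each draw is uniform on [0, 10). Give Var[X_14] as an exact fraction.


X can drop by at most 1 per step and X_0 = 20 > T = 14, so X_t >= 20 − t >= 6 > 0 for every t <= 14: the floor at 0 (the 'and X > 0' condition) never binds. Hence X_14 = X_0 + Σ_{t<14} Y_t with i.i.d. increments Y_t = y(d_t) ∈ {+1, −1, 0}.
Outcome values over d=0..9: [1, 1, 1, 1, 1, 1, -1, 0, 0, 0]
Σy = 5, Σy² = 7, M = 10
μ = 5/10 = 1/2,  σ² = 7/10 − (1/2)² = 9/20
Independent increments: Var[X_14] = 14·σ² = 14·(9/20) = 63/10

63/10


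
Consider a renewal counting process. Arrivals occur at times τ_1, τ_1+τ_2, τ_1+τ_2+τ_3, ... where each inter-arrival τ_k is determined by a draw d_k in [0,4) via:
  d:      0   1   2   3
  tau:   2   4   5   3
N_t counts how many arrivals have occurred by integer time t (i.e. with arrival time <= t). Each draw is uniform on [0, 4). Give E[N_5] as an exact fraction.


Inter-arrival values over d=0..3: [2, 4, 5, 3]
Each d has probability 1/4, so the pmf of τ is: f(2) = 1/4, f(3) = 1/4, f(4) = 1/4, f(5) = 1/4
Renewal equation for m(n) = E[N_n]: condition on τ_1 = k (if k <= n, one arrival plus a fresh copy on the remaining n−k steps): m(n) = F(n) + Σ_{k<=n} f(k)·m(n−k), where F(n) = P(τ <= n) and m(0) = 0
m(1) = F(1) = 0
m(2) = F(2) = 1/4
m(3) = F(3) = 1/2
m(4) = F(4) + f(2)·m(2) = 3/4 + 1/4·1/4 = 13/16
m(5) = F(5) + f(2)·m(3) + f(3)·m(2) = 1 + 1/4·1/2 + 1/4·1/4 = 19/16
E[N_5] = m(5) = 19/16

19/16


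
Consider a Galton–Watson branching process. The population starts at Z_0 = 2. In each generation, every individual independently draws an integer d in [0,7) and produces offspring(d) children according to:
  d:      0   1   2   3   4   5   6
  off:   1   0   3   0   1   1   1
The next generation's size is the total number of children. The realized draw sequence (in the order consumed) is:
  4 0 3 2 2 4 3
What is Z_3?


gen 0: Z_0=2, draws=[4, 0], offspring=[1, 1], Z_1=2
gen 1: Z_1=2, draws=[3, 2], offspring=[0, 3], Z_2=3
gen 2: Z_2=3, draws=[2, 4, 3], offspring=[3, 1, 0], Z_3=4

4


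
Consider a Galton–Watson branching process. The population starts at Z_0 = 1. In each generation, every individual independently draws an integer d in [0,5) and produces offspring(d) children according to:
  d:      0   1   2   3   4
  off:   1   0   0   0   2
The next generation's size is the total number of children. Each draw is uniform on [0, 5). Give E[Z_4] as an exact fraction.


Outcome values over d=0..4: [1, 0, 0, 0, 2]
Σy = 3, Σy² = 5, M = 5
μ = 3/5 = 3/5,  σ² = 5/5 − (3/5)² = 16/25
E[Z_0] = 1
E[Z_1] = 3/5·E[Z_0] = 3/5
E[Z_2] = 3/5·E[Z_1] = 9/25
E[Z_3] = 3/5·E[Z_2] = 27/125
E[Z_4] = 3/5·E[Z_3] = 81/625

81/625


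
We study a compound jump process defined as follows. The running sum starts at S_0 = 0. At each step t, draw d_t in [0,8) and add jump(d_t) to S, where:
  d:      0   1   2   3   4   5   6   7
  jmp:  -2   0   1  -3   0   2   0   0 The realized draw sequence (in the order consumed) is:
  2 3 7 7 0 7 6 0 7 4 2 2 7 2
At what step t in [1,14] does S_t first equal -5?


t=0: S=0, d=2, jump=1, S_1=1
t=1: S=1, d=3, jump=-3, S_2=-2
t=2: S=-2, d=7, jump=0, S_3=-2
t=3: S=-2, d=7, jump=0, S_4=-2
t=4: S=-2, d=0, jump=-2, S_5=-4
t=5: S=-4, d=7, jump=0, S_6=-4
t=6: S=-4, d=6, jump=0, S_7=-4
t=7: S=-4, d=0, jump=-2, S_8=-6
t=8: S=-6, d=7, jump=0, S_9=-6
t=9: S=-6, d=4, jump=0, S_10=-6
t=10: S=-6, d=2, jump=1, S_11=-5
t=11: S=-5, d=2, jump=1, S_12=-4
t=12: S=-4, d=7, jump=0, S_13=-4
t=13: S=-4, d=2, jump=1, S_14=-3

11


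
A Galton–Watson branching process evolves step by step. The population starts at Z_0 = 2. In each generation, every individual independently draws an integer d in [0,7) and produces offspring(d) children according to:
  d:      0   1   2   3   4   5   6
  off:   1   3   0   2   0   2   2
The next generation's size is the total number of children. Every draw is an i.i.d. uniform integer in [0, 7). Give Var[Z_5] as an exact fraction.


Outcome values over d=0..6: [1, 3, 0, 2, 0, 2, 2]
Σy = 10, Σy² = 22, M = 7
μ = 10/7 = 10/7,  σ² = 22/7 − (10/7)² = 54/49
V_0 = 0, E_0 = 2
V_1 = 54/49·E_0 + (10/7)²·V_0 = 108/49;  E_1 = 20/7
V_2 = 54/49·E_1 + (10/7)²·V_1 = 18360/2401;  E_2 = 200/49
V_3 = 54/49·E_2 + (10/7)²·V_2 = 2365200/117649;  E_3 = 2000/343
V_4 = 54/49·E_3 + (10/7)²·V_3 = 273564000/5764801;  E_4 = 20000/2401
V_5 = 54/49·E_4 + (10/7)²·V_4 = 29949480000/282475249;  E_5 = 200000/16807

29949480000/282475249


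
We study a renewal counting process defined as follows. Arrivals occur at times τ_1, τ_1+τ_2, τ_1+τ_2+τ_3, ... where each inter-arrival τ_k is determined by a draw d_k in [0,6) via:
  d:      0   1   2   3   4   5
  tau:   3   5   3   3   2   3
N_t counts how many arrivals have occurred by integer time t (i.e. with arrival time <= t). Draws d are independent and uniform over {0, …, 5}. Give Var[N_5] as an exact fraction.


Inter-arrival values over d=0..5: [3, 5, 3, 3, 2, 3]
Each d has probability 1/6, so the pmf of τ is: f(2) = 1/6, f(3) = 2/3, f(5) = 1/6
Let p_n(j) = P(N_n = j), with p_0 = [1]. Condition on τ_1: p_n(0) = P(τ > n), and for j >= 1, p_n(j) = Σ_{k<=n} f(k)·p_{n−k}(j−1)
p_1 = [1]  (j = 0)
p_2 = [5/6, 1/6]  (j = 0..1)
p_3 = [1/6, 5/6]  (j = 0..1)
p_4 = [1/6, 29/36, 1/36]  (j = 0..2)
p_5 = [0, 3/4, 1/4]  (j = 0..2)
E[N_5] = Σ j·p_5(j) = 5/4;  E[N_5²] = Σ j²·p_5(j) = 7/4
Var[N_5] = 7/4 − (5/4)² = 3/16

3/16


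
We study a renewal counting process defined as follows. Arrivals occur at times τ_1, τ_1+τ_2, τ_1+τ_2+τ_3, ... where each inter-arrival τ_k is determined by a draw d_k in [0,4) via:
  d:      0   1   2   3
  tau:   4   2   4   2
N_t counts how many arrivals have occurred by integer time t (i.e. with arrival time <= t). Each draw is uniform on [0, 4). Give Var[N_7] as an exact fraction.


23/64

Inter-arrival values over d=0..3: [4, 2, 4, 2]
Each d has probability 1/4, so the pmf of τ is: f(2) = 1/2, f(4) = 1/2
Let p_n(j) = P(N_n = j), with p_0 = [1]. Condition on τ_1: p_n(0) = P(τ > n), and for j >= 1, p_n(j) = Σ_{k<=n} f(k)·p_{n−k}(j−1)
p_1 = [1]  (j = 0)
p_2 = [1/2, 1/2]  (j = 0..1)
p_3 = [1/2, 1/2]  (j = 0..1)
p_4 = [0, 3/4, 1/4]  (j = 0..2)
p_5 = [0, 3/4, 1/4]  (j = 0..2)
p_6 = [0, 1/4, 5/8, 1/8]  (j = 0..3)
p_7 = [0, 1/4, 5/8, 1/8]  (j = 0..3)
E[N_7] = Σ j·p_7(j) = 15/8;  E[N_7²] = Σ j²·p_7(j) = 31/8
Var[N_7] = 31/8 − (15/8)² = 23/64


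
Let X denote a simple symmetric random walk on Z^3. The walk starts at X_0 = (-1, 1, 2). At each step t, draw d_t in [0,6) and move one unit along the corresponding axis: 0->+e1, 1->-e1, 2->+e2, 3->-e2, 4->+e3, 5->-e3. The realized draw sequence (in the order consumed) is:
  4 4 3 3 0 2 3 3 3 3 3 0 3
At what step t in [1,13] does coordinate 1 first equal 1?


12

t=0: X=(-1, 1, 2), d=4 → +e3, X_1=(-1, 1, 3)
t=1: X=(-1, 1, 3), d=4 → +e3, X_2=(-1, 1, 4)
t=2: X=(-1, 1, 4), d=3 → -e2, X_3=(-1, 0, 4)
t=3: X=(-1, 0, 4), d=3 → -e2, X_4=(-1, -1, 4)
t=4: X=(-1, -1, 4), d=0 → +e1, X_5=(0, -1, 4)
t=5: X=(0, -1, 4), d=2 → +e2, X_6=(0, 0, 4)
t=6: X=(0, 0, 4), d=3 → -e2, X_7=(0, -1, 4)
t=7: X=(0, -1, 4), d=3 → -e2, X_8=(0, -2, 4)
t=8: X=(0, -2, 4), d=3 → -e2, X_9=(0, -3, 4)
t=9: X=(0, -3, 4), d=3 → -e2, X_10=(0, -4, 4)
t=10: X=(0, -4, 4), d=3 → -e2, X_11=(0, -5, 4)
t=11: X=(0, -5, 4), d=0 → +e1, X_12=(1, -5, 4)
t=12: X=(1, -5, 4), d=3 → -e2, X_13=(1, -6, 4)


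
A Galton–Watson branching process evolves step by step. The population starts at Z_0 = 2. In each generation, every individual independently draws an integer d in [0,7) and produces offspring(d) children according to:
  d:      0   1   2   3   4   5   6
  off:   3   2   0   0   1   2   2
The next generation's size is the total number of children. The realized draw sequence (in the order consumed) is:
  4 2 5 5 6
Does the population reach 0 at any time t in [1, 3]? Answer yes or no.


no

gen 0: Z_0=2, draws=[4, 2], offspring=[1, 0], Z_1=1
gen 1: Z_1=1, draws=[5], offspring=[2], Z_2=2
gen 2: Z_2=2, draws=[5, 6], offspring=[2, 2], Z_3=4


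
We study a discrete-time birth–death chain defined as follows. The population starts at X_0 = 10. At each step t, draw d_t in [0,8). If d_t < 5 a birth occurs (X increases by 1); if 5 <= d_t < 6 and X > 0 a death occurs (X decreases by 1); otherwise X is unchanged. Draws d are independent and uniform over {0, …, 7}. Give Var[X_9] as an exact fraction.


9/2

X can drop by at most 1 per step and X_0 = 10 > T = 9, so X_t >= 10 − t >= 1 > 0 for every t <= 9: the floor at 0 (the 'and X > 0' condition) never binds. Hence X_9 = X_0 + Σ_{t<9} Y_t with i.i.d. increments Y_t = y(d_t) ∈ {+1, −1, 0}.
Outcome values over d=0..7: [1, 1, 1, 1, 1, -1, 0, 0]
Σy = 4, Σy² = 6, M = 8
μ = 4/8 = 1/2,  σ² = 6/8 − (1/2)² = 1/2
Independent increments: Var[X_9] = 9·σ² = 9·(1/2) = 9/2


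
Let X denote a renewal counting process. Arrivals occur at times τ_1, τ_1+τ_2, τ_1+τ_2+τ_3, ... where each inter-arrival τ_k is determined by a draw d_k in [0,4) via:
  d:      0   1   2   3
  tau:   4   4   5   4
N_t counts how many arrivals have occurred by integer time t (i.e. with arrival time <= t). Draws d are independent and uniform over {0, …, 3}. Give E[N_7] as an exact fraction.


1

Inter-arrival values over d=0..3: [4, 4, 5, 4]
Each d has probability 1/4, so the pmf of τ is: f(4) = 3/4, f(5) = 1/4
Renewal equation for m(n) = E[N_n]: condition on τ_1 = k (if k <= n, one arrival plus a fresh copy on the remaining n−k steps): m(n) = F(n) + Σ_{k<=n} f(k)·m(n−k), where F(n) = P(τ <= n) and m(0) = 0
m(1) = F(1) = 0
m(2) = F(2) = 0
m(3) = F(3) = 0
m(4) = F(4) = 3/4
m(5) = F(5) = 1
m(6) = F(6) = 1
m(7) = F(7) = 1
E[N_7] = m(7) = 1


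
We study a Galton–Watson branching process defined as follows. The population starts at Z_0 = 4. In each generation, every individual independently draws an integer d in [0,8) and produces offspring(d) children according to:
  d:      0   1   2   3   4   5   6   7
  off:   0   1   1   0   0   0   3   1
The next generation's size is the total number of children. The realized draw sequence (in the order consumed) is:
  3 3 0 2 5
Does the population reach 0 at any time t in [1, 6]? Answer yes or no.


yes

gen 0: Z_0=4, draws=[3, 3, 0, 2], offspring=[0, 0, 0, 1], Z_1=1
gen 1: Z_1=1, draws=[5], offspring=[0], Z_2=0
gen 2: Z_2=0, draws=[], offspring=[], Z_3=0
gen 3: Z_3=0, draws=[], offspring=[], Z_4=0
gen 4: Z_4=0, draws=[], offspring=[], Z_5=0
gen 5: Z_5=0, draws=[], offspring=[], Z_6=0


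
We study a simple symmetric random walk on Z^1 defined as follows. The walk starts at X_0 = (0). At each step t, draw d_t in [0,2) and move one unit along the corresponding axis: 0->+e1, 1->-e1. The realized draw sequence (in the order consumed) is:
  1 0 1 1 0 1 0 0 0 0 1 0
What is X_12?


t=0: X=(0), d=1 → -e1, X_1=(-1)
t=1: X=(-1), d=0 → +e1, X_2=(0)
t=2: X=(0), d=1 → -e1, X_3=(-1)
t=3: X=(-1), d=1 → -e1, X_4=(-2)
t=4: X=(-2), d=0 → +e1, X_5=(-1)
t=5: X=(-1), d=1 → -e1, X_6=(-2)
t=6: X=(-2), d=0 → +e1, X_7=(-1)
t=7: X=(-1), d=0 → +e1, X_8=(0)
t=8: X=(0), d=0 → +e1, X_9=(1)
t=9: X=(1), d=0 → +e1, X_10=(2)
t=10: X=(2), d=1 → -e1, X_11=(1)
t=11: X=(1), d=0 → +e1, X_12=(2)

(2)


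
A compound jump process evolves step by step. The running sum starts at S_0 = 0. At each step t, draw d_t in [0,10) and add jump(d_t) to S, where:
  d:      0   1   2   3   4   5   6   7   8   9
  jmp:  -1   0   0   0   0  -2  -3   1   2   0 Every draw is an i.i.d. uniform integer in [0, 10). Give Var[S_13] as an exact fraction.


2353/100

Outcome values over d=0..9: [-1, 0, 0, 0, 0, -2, -3, 1, 2, 0]
Σy = -3, Σy² = 19, M = 10
μ = -3/10 = -3/10,  σ² = 19/10 − (-3/10)² = 181/100
Independent increments: Var[S_13] = 13·σ² = 13·(181/100) = 2353/100


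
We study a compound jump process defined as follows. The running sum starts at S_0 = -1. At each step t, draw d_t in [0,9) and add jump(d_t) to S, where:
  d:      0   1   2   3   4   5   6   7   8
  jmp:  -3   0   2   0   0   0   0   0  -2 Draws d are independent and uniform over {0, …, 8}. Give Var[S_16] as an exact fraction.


256/9

Outcome values over d=0..8: [-3, 0, 2, 0, 0, 0, 0, 0, -2]
Σy = -3, Σy² = 17, M = 9
μ = -3/9 = -1/3,  σ² = 17/9 − (-1/3)² = 16/9
Independent increments: Var[S_16] = 16·σ² = 16·(16/9) = 256/9


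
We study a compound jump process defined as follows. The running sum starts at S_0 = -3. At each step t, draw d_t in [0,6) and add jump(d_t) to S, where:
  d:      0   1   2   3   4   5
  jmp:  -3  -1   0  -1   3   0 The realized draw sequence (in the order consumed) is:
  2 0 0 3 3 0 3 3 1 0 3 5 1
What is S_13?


-22

t=0: S=-3, d=2, jump=0, S_1=-3
t=1: S=-3, d=0, jump=-3, S_2=-6
t=2: S=-6, d=0, jump=-3, S_3=-9
t=3: S=-9, d=3, jump=-1, S_4=-10
t=4: S=-10, d=3, jump=-1, S_5=-11
t=5: S=-11, d=0, jump=-3, S_6=-14
t=6: S=-14, d=3, jump=-1, S_7=-15
t=7: S=-15, d=3, jump=-1, S_8=-16
t=8: S=-16, d=1, jump=-1, S_9=-17
t=9: S=-17, d=0, jump=-3, S_10=-20
t=10: S=-20, d=3, jump=-1, S_11=-21
t=11: S=-21, d=5, jump=0, S_12=-21
t=12: S=-21, d=1, jump=-1, S_13=-22


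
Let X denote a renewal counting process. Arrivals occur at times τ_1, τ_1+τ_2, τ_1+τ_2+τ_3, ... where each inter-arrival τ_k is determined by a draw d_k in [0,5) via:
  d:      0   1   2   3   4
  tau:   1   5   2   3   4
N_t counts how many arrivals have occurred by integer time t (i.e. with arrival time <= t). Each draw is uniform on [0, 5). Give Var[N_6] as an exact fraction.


Inter-arrival values over d=0..4: [1, 5, 2, 3, 4]
Each d has probability 1/5, so the pmf of τ is: f(1) = 1/5, f(2) = 1/5, f(3) = 1/5, f(4) = 1/5, f(5) = 1/5
Let p_n(j) = P(N_n = j), with p_0 = [1]. Condition on τ_1: p_n(0) = P(τ > n), and for j >= 1, p_n(j) = Σ_{k<=n} f(k)·p_{n−k}(j−1)
p_1 = [4/5, 1/5]  (j = 0..1)
p_2 = [3/5, 9/25, 1/25]  (j = 0..2)
p_3 = [2/5, 12/25, 14/125, 1/125]  (j = 0..3)
p_4 = [1/5, 14/25, 26/125, 19/625, 1/625]  (j = 0..4)
p_5 = [0, 3/5, 8/25, 9/125, 24/3125, 1/3125]  (j = 0..5)
p_6 = [0, 2/5, 11/25, 17/125, 69/3125, 29/15625, 1/15625]  (j = 0..6)
E[N_6] = Σ j·p_6(j) = 27906/15625;  E[N_6²] = Σ j²·p_6(j) = 59156/15625
Var[N_6] = 59156/15625 − (27906/15625)² = 145567664/244140625

145567664/244140625


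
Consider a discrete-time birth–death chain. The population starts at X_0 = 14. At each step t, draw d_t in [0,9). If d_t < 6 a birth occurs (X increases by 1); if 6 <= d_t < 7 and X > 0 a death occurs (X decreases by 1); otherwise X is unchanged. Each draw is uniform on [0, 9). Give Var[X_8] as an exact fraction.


304/81

X can drop by at most 1 per step and X_0 = 14 > T = 8, so X_t >= 14 − t >= 6 > 0 for every t <= 8: the floor at 0 (the 'and X > 0' condition) never binds. Hence X_8 = X_0 + Σ_{t<8} Y_t with i.i.d. increments Y_t = y(d_t) ∈ {+1, −1, 0}.
Outcome values over d=0..8: [1, 1, 1, 1, 1, 1, -1, 0, 0]
Σy = 5, Σy² = 7, M = 9
μ = 5/9 = 5/9,  σ² = 7/9 − (5/9)² = 38/81
Independent increments: Var[X_8] = 8·σ² = 8·(38/81) = 304/81


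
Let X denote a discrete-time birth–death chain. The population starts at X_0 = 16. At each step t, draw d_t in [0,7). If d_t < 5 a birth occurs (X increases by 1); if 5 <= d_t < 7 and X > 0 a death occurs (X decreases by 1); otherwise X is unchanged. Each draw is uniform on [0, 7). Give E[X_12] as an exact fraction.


X can drop by at most 1 per step and X_0 = 16 > T = 12, so X_t >= 16 − t >= 4 > 0 for every t <= 12: the floor at 0 (the 'and X > 0' condition) never binds. Hence X_12 = X_0 + Σ_{t<12} Y_t with i.i.d. increments Y_t = y(d_t) ∈ {+1, −1, 0}.
Outcome values over d=0..6: [1, 1, 1, 1, 1, -1, -1]
Σy = 3, Σy² = 7, M = 7
μ = 3/7 = 3/7,  σ² = 7/7 − (3/7)² = 40/49
E[X_12] = 16 + 12·(3/7) = 148/7

148/7


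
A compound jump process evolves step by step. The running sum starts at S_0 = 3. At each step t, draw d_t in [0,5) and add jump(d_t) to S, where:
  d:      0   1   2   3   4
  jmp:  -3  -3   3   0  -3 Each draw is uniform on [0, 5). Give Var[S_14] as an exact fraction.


Outcome values over d=0..4: [-3, -3, 3, 0, -3]
Σy = -6, Σy² = 36, M = 5
μ = -6/5 = -6/5,  σ² = 36/5 − (-6/5)² = 144/25
Independent increments: Var[S_14] = 14·σ² = 14·(144/25) = 2016/25

2016/25


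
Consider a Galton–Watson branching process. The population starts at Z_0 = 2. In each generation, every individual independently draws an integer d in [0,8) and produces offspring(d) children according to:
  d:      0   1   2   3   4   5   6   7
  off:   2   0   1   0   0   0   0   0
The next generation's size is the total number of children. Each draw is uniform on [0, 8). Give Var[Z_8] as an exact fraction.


227400019407/140737488355328

Outcome values over d=0..7: [2, 0, 1, 0, 0, 0, 0, 0]
Σy = 3, Σy² = 5, M = 8
μ = 3/8 = 3/8,  σ² = 5/8 − (3/8)² = 31/64
V_0 = 0, E_0 = 2
V_1 = 31/64·E_0 + (3/8)²·V_0 = 31/32;  E_1 = 3/4
V_2 = 31/64·E_1 + (3/8)²·V_1 = 1023/2048;  E_2 = 9/32
V_3 = 31/64·E_2 + (3/8)²·V_2 = 27063/131072;  E_3 = 27/256
V_4 = 31/64·E_3 + (3/8)²·V_3 = 672111/8388608;  E_4 = 81/2048
V_5 = 31/64·E_4 + (3/8)²·V_4 = 16334055/536870912;  E_5 = 243/16384
V_6 = 31/64·E_5 + (3/8)²·V_5 = 393847839/34359738368;  E_6 = 729/131072
V_7 = 31/64·E_6 + (3/8)²·V_6 = 9468822807/2199023255552;  E_7 = 2187/1048576
V_8 = 31/64·E_7 + (3/8)²·V_7 = 227400019407/140737488355328;  E_8 = 6561/8388608


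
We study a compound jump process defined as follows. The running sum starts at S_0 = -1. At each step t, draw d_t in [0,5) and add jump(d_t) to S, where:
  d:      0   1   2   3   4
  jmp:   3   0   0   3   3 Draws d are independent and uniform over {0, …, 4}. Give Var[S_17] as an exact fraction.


Outcome values over d=0..4: [3, 0, 0, 3, 3]
Σy = 9, Σy² = 27, M = 5
μ = 9/5 = 9/5,  σ² = 27/5 − (9/5)² = 54/25
Independent increments: Var[S_17] = 17·σ² = 17·(54/25) = 918/25

918/25


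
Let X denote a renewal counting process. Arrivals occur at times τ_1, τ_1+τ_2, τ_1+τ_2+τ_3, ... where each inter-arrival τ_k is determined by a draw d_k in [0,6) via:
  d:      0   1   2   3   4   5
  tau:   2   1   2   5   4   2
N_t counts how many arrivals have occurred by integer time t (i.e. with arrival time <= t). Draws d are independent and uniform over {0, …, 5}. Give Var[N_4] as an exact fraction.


1088951/1679616

Inter-arrival values over d=0..5: [2, 1, 2, 5, 4, 2]
Each d has probability 1/6, so the pmf of τ is: f(1) = 1/6, f(2) = 1/2, f(4) = 1/6, f(5) = 1/6
Let p_n(j) = P(N_n = j), with p_0 = [1]. Condition on τ_1: p_n(0) = P(τ > n), and for j >= 1, p_n(j) = Σ_{k<=n} f(k)·p_{n−k}(j−1)
p_1 = [5/6, 1/6]  (j = 0..1)
p_2 = [1/3, 23/36, 1/36]  (j = 0..2)
p_3 = [1/3, 17/36, 41/216, 1/216]  (j = 0..3)
p_4 = [1/6, 7/18, 43/108, 59/1296, 1/1296]  (j = 0..4)
E[N_4] = Σ j·p_4(j) = 1717/1296;  E[N_4²] = Σ j²·p_4(j) = 3115/1296
Var[N_4] = 3115/1296 − (1717/1296)² = 1088951/1679616


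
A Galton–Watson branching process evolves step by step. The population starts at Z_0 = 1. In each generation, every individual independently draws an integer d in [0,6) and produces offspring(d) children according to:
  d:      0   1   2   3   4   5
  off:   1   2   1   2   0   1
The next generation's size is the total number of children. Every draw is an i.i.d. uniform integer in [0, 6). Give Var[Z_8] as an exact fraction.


57193533677735/2821109907456

Outcome values over d=0..5: [1, 2, 1, 2, 0, 1]
Σy = 7, Σy² = 11, M = 6
μ = 7/6 = 7/6,  σ² = 11/6 − (7/6)² = 17/36
V_0 = 0, E_0 = 1
V_1 = 17/36·E_0 + (7/6)²·V_0 = 17/36;  E_1 = 7/6
V_2 = 17/36·E_1 + (7/6)²·V_1 = 1547/1296;  E_2 = 49/36
V_3 = 17/36·E_2 + (7/6)²·V_2 = 105791/46656;  E_3 = 343/216
V_4 = 17/36·E_3 + (7/6)²·V_3 = 6443255/1679616;  E_4 = 2401/1296
V_5 = 17/36·E_4 + (7/6)²·V_4 = 368618327/60466176;  E_5 = 16807/7776
V_6 = 17/36·E_5 + (7/6)²·V_5 = 20284048967/2176782336;  E_6 = 117649/46656
V_7 = 17/36·E_6 + (7/6)²·V_6 = 1087231939031/78364164096;  E_7 = 823543/279936
V_8 = 17/36·E_7 + (7/6)²·V_7 = 57193533677735/2821109907456;  E_8 = 5764801/1679616


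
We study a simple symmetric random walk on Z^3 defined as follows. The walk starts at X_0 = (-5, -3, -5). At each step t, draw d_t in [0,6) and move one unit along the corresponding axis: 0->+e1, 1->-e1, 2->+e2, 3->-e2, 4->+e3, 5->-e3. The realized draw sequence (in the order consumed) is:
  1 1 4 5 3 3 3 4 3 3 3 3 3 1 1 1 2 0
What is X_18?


(-9, -10, -4)

t=0: X=(-5, -3, -5), d=1 → -e1, X_1=(-6, -3, -5)
t=1: X=(-6, -3, -5), d=1 → -e1, X_2=(-7, -3, -5)
t=2: X=(-7, -3, -5), d=4 → +e3, X_3=(-7, -3, -4)
t=3: X=(-7, -3, -4), d=5 → -e3, X_4=(-7, -3, -5)
t=4: X=(-7, -3, -5), d=3 → -e2, X_5=(-7, -4, -5)
t=5: X=(-7, -4, -5), d=3 → -e2, X_6=(-7, -5, -5)
t=6: X=(-7, -5, -5), d=3 → -e2, X_7=(-7, -6, -5)
t=7: X=(-7, -6, -5), d=4 → +e3, X_8=(-7, -6, -4)
t=8: X=(-7, -6, -4), d=3 → -e2, X_9=(-7, -7, -4)
t=9: X=(-7, -7, -4), d=3 → -e2, X_10=(-7, -8, -4)
t=10: X=(-7, -8, -4), d=3 → -e2, X_11=(-7, -9, -4)
t=11: X=(-7, -9, -4), d=3 → -e2, X_12=(-7, -10, -4)
t=12: X=(-7, -10, -4), d=3 → -e2, X_13=(-7, -11, -4)
t=13: X=(-7, -11, -4), d=1 → -e1, X_14=(-8, -11, -4)
t=14: X=(-8, -11, -4), d=1 → -e1, X_15=(-9, -11, -4)
t=15: X=(-9, -11, -4), d=1 → -e1, X_16=(-10, -11, -4)
t=16: X=(-10, -11, -4), d=2 → +e2, X_17=(-10, -10, -4)
t=17: X=(-10, -10, -4), d=0 → +e1, X_18=(-9, -10, -4)


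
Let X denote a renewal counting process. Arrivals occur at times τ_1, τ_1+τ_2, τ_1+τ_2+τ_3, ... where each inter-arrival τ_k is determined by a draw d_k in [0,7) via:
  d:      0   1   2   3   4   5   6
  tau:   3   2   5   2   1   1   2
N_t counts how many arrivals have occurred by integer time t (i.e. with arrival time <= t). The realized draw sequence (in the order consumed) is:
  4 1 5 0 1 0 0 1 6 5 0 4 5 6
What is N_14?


draw d_1=4: τ_1=1, arrival time A_1=1
draw d_2=1: τ_2=2, arrival time A_2=3
draw d_3=5: τ_3=1, arrival time A_3=4
draw d_4=0: τ_4=3, arrival time A_4=7
draw d_5=1: τ_5=2, arrival time A_5=9
draw d_6=0: τ_6=3, arrival time A_6=12
draw d_7=0: τ_7=3, arrival time A_7=15
draw d_8=1: τ_8=2, arrival time A_8=17
draw d_9=6: τ_9=2, arrival time A_9=19
draw d_10=5: τ_10=1, arrival time A_10=20
draw d_11=0: τ_11=3, arrival time A_11=23
draw d_12=4: τ_12=1, arrival time A_12=24
draw d_13=5: τ_13=1, arrival time A_13=25
draw d_14=6: τ_14=2, arrival time A_14=27
N_t over t=0..14: 0:0 1:1 2:1 3:2 4:3 5:3 6:3 7:4 8:4 9:5 10:5 11:5 12:6 13:6 14:6

6


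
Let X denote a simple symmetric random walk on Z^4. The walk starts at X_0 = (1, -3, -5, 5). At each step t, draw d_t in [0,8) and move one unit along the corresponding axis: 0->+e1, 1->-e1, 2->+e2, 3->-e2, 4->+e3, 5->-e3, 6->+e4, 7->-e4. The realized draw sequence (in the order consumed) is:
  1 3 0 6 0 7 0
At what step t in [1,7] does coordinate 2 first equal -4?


2

t=0: X=(1, -3, -5, 5), d=1 → -e1, X_1=(0, -3, -5, 5)
t=1: X=(0, -3, -5, 5), d=3 → -e2, X_2=(0, -4, -5, 5)
t=2: X=(0, -4, -5, 5), d=0 → +e1, X_3=(1, -4, -5, 5)
t=3: X=(1, -4, -5, 5), d=6 → +e4, X_4=(1, -4, -5, 6)
t=4: X=(1, -4, -5, 6), d=0 → +e1, X_5=(2, -4, -5, 6)
t=5: X=(2, -4, -5, 6), d=7 → -e4, X_6=(2, -4, -5, 5)
t=6: X=(2, -4, -5, 5), d=0 → +e1, X_7=(3, -4, -5, 5)


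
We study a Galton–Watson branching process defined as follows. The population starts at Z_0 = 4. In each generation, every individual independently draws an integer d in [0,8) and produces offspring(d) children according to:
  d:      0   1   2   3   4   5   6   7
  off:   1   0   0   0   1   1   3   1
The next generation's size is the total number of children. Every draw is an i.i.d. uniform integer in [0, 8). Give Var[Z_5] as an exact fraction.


Outcome values over d=0..7: [1, 0, 0, 0, 1, 1, 3, 1]
Σy = 7, Σy² = 13, M = 8
μ = 7/8 = 7/8,  σ² = 13/8 − (7/8)² = 55/64
V_0 = 0, E_0 = 4
V_1 = 55/64·E_0 + (7/8)²·V_0 = 55/16;  E_1 = 7/2
V_2 = 55/64·E_1 + (7/8)²·V_1 = 5775/1024;  E_2 = 49/16
V_3 = 55/64·E_2 + (7/8)²·V_2 = 455455/65536;  E_3 = 343/128
V_4 = 55/64·E_3 + (7/8)²·V_3 = 31976175/4194304;  E_4 = 2401/1024
V_5 = 55/64·E_4 + (7/8)²·V_4 = 2107729855/268435456;  E_5 = 16807/8192

2107729855/268435456
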